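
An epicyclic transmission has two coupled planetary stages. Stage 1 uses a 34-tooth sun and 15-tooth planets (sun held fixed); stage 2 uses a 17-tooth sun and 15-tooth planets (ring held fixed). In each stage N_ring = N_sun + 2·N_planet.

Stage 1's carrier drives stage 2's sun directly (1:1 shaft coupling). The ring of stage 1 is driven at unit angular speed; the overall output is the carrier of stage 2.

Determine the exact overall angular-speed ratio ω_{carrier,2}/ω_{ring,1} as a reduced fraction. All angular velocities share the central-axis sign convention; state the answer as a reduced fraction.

17/98

Stage 1: N_ring = 34 + 2·15 = 64
Stage 1: 34(ω_s−ω_c) = −64(ω_r−ω_c),  ω_s=0, ω_r=1
Stage 1: 34(0−ω_c) = −64(1−ω_c)  ⇒  98ω_c = 64  ⇒  ω_c = 32/49
  ⇒ ω_c¹/ω_r¹ = 32/49
Stage 2: N_ring = 17 + 2·15 = 47
Stage 2: 17(ω_s−ω_c) = −47(ω_r−ω_c),  ω_r=0, ω_s=1
Stage 2: 17(1−ω_c) = −47(0−ω_c)  ⇒  64ω_c = 17  ⇒  ω_c = 17/64
  ⇒ ω_c²/ω_s² = 17/64
Coupling ω_s² = ω_c¹ ⇒ overall = 32/49 × 17/64 = 17/98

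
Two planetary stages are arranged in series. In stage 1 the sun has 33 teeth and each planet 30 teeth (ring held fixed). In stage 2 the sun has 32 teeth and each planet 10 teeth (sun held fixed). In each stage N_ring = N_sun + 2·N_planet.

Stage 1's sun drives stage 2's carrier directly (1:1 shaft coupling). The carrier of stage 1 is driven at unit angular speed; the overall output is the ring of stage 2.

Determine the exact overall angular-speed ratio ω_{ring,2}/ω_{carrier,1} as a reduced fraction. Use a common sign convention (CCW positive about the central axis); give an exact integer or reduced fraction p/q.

882/143

Stage 1: N_ring = 33 + 2·30 = 93
Stage 1: 33(ω_s−ω_c) = −93(ω_r−ω_c),  ω_r=0, ω_c=1
Stage 1: ω_s = 1 − (93/33)(0−1) = 42/11
  ⇒ ω_s¹/ω_c¹ = 42/11
Stage 2: N_ring = 32 + 2·10 = 52
Stage 2: 32(ω_s−ω_c) = −52(ω_r−ω_c),  ω_s=0, ω_c=1
Stage 2: ω_r = 1 − (32/52)(0−1) = 21/13
  ⇒ ω_r²/ω_c² = 21/13
Coupling ω_c² = ω_s¹ ⇒ overall = 42/11 × 21/13 = 882/143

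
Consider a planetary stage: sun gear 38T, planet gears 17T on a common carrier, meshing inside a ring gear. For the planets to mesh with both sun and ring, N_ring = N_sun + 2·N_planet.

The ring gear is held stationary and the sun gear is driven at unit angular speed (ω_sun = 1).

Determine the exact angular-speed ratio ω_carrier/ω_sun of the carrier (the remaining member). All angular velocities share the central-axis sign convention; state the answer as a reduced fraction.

19/55

N_ring = 38 + 2·17 = 72
38(ω_s−ω_c) = −72(ω_r−ω_c),  ω_r=0, ω_s=1
38(1−ω_c) = −72(0−ω_c)  ⇒  110ω_c = 38  ⇒  ω_c = 19/55
ω_c/ω_s = 19/55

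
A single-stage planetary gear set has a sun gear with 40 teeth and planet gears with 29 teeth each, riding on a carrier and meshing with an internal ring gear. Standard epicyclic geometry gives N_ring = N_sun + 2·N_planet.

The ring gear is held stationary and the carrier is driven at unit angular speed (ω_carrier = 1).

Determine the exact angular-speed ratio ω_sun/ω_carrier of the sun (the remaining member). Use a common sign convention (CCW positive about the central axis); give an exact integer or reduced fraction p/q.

69/20

N_ring = 40 + 2·29 = 98
40(ω_s−ω_c) = −98(ω_r−ω_c),  ω_r=0, ω_c=1
ω_s = 1 − (98/40)(0−1) = 69/20
ω_s/ω_c = 69/20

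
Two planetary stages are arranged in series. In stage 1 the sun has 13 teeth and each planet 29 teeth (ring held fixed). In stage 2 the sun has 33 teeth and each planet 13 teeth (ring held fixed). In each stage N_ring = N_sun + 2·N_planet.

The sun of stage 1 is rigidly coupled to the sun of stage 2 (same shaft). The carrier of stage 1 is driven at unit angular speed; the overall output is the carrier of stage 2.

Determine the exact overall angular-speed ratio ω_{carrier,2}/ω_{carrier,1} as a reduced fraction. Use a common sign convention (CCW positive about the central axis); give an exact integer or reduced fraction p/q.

Stage 1: N_ring = 13 + 2·29 = 71
Stage 1: 13(ω_s−ω_c) = −71(ω_r−ω_c),  ω_r=0, ω_c=1
Stage 1: ω_s = 1 − (71/13)(0−1) = 84/13
  ⇒ ω_s¹/ω_c¹ = 84/13
Stage 2: N_ring = 33 + 2·13 = 59
Stage 2: 33(ω_s−ω_c) = −59(ω_r−ω_c),  ω_r=0, ω_s=1
Stage 2: 33(1−ω_c) = −59(0−ω_c)  ⇒  92ω_c = 33  ⇒  ω_c = 33/92
  ⇒ ω_c²/ω_s² = 33/92
Coupling ω_s² = ω_s¹ ⇒ overall = 84/13 × 33/92 = 693/299

693/299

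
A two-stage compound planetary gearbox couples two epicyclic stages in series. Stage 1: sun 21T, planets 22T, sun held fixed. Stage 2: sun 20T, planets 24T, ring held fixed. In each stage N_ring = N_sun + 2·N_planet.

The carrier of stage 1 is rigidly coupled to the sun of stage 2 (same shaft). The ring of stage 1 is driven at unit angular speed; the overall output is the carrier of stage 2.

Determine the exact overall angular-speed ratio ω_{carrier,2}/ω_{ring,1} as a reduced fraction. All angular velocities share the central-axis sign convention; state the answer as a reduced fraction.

325/1892

Stage 1: N_ring = 21 + 2·22 = 65
Stage 1: 21(ω_s−ω_c) = −65(ω_r−ω_c),  ω_s=0, ω_r=1
Stage 1: 21(0−ω_c) = −65(1−ω_c)  ⇒  86ω_c = 65  ⇒  ω_c = 65/86
  ⇒ ω_c¹/ω_r¹ = 65/86
Stage 2: N_ring = 20 + 2·24 = 68
Stage 2: 20(ω_s−ω_c) = −68(ω_r−ω_c),  ω_r=0, ω_s=1
Stage 2: 20(1−ω_c) = −68(0−ω_c)  ⇒  88ω_c = 20  ⇒  ω_c = 5/22
  ⇒ ω_c²/ω_s² = 5/22
Coupling ω_s² = ω_c¹ ⇒ overall = 65/86 × 5/22 = 325/1892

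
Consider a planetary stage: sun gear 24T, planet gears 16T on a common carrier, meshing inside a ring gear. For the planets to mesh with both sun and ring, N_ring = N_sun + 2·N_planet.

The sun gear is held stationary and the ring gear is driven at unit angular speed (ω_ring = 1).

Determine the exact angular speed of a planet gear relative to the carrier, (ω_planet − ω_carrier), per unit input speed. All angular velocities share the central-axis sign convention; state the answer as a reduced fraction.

N_ring = 24 + 2·16 = 56
24(ω_s−ω_c) = −56(ω_r−ω_c),  ω_s=0, ω_r=1
24(0−ω_c) = −56(1−ω_c)  ⇒  80ω_c = 56  ⇒  ω_c = 7/10
sun–planet: 24·(0−7/10) = −16·(ω_p−ω_c)  ⇒  ω_p−ω_c = −(24/16)·(-7/10) = 21/20

21/20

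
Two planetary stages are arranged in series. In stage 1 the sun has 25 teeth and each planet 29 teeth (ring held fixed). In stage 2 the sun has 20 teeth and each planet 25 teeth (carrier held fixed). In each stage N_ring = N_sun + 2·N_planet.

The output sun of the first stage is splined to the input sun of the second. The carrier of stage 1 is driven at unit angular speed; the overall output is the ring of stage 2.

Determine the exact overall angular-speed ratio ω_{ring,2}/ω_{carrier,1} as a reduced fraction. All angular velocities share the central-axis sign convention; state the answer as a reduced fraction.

-216/175

Stage 1: N_ring = 25 + 2·29 = 83
Stage 1: 25(ω_s−ω_c) = −83(ω_r−ω_c),  ω_r=0, ω_c=1
Stage 1: ω_s = 1 − (83/25)(0−1) = 108/25
  ⇒ ω_s¹/ω_c¹ = 108/25
Stage 2: N_ring = 20 + 2·25 = 70
Stage 2: 20(ω_s−ω_c) = −70(ω_r−ω_c),  ω_c=0, ω_s=1
Stage 2: ω_r = 0 − (20/70)(1−0) = -2/7
  ⇒ ω_r²/ω_s² = -2/7
Coupling ω_s² = ω_s¹ ⇒ overall = 108/25 × -2/7 = -216/175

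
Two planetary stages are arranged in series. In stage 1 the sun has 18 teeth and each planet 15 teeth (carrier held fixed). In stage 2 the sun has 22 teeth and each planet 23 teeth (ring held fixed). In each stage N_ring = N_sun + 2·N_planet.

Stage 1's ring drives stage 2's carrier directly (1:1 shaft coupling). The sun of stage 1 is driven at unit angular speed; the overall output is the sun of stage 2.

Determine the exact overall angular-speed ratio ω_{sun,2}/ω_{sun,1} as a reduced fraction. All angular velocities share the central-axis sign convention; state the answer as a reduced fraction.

-135/88

Stage 1: N_ring = 18 + 2·15 = 48
Stage 1: 18(ω_s−ω_c) = −48(ω_r−ω_c),  ω_c=0, ω_s=1
Stage 1: ω_r = 0 − (18/48)(1−0) = -3/8
  ⇒ ω_r¹/ω_s¹ = -3/8
Stage 2: N_ring = 22 + 2·23 = 68
Stage 2: 22(ω_s−ω_c) = −68(ω_r−ω_c),  ω_r=0, ω_c=1
Stage 2: ω_s = 1 − (68/22)(0−1) = 45/11
  ⇒ ω_s²/ω_c² = 45/11
Coupling ω_c² = ω_r¹ ⇒ overall = -3/8 × 45/11 = -135/88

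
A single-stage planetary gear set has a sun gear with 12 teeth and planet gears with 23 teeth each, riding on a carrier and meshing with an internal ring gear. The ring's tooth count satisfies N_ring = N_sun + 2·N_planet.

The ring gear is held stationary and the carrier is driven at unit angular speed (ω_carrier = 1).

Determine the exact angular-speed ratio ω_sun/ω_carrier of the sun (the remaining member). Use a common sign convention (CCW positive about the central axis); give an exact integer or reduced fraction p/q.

35/6

N_ring = 12 + 2·23 = 58
12(ω_s−ω_c) = −58(ω_r−ω_c),  ω_r=0, ω_c=1
ω_s = 1 − (58/12)(0−1) = 35/6
ω_s/ω_c = 35/6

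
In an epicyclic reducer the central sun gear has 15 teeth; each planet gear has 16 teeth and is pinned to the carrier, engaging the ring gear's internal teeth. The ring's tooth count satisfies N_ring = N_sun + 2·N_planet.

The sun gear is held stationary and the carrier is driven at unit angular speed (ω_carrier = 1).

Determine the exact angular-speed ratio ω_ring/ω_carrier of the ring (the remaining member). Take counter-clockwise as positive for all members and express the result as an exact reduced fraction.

N_ring = 15 + 2·16 = 47
15(ω_s−ω_c) = −47(ω_r−ω_c),  ω_s=0, ω_c=1
ω_r = 1 − (15/47)(0−1) = 62/47
ω_r/ω_c = 62/47

62/47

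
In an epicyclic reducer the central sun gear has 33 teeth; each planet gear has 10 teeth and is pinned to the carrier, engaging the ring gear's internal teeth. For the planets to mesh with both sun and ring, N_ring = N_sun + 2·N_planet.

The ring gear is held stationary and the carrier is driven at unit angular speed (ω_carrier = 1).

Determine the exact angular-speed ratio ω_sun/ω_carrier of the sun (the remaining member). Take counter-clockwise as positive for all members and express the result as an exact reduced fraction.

N_ring = 33 + 2·10 = 53
33(ω_s−ω_c) = −53(ω_r−ω_c),  ω_r=0, ω_c=1
ω_s = 1 − (53/33)(0−1) = 86/33
ω_s/ω_c = 86/33

86/33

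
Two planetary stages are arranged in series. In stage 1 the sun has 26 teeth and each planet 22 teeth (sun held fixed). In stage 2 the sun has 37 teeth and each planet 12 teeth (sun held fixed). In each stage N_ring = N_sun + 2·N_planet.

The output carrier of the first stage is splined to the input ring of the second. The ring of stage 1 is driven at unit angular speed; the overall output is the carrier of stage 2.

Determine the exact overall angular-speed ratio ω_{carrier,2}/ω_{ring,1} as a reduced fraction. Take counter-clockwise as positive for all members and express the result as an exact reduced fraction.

305/672

Stage 1: N_ring = 26 + 2·22 = 70
Stage 1: 26(ω_s−ω_c) = −70(ω_r−ω_c),  ω_s=0, ω_r=1
Stage 1: 26(0−ω_c) = −70(1−ω_c)  ⇒  96ω_c = 70  ⇒  ω_c = 35/48
  ⇒ ω_c¹/ω_r¹ = 35/48
Stage 2: N_ring = 37 + 2·12 = 61
Stage 2: 37(ω_s−ω_c) = −61(ω_r−ω_c),  ω_s=0, ω_r=1
Stage 2: 37(0−ω_c) = −61(1−ω_c)  ⇒  98ω_c = 61  ⇒  ω_c = 61/98
  ⇒ ω_c²/ω_r² = 61/98
Coupling ω_r² = ω_c¹ ⇒ overall = 35/48 × 61/98 = 305/672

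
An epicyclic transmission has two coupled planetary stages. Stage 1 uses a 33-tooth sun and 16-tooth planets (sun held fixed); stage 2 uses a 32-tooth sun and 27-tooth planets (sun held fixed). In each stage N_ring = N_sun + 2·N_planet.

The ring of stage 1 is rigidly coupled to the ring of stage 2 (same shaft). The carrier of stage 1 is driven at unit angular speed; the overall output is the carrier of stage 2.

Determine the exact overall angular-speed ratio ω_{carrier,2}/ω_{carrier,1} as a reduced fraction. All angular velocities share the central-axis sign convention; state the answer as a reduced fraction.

Stage 1: N_ring = 33 + 2·16 = 65
Stage 1: 33(ω_s−ω_c) = −65(ω_r−ω_c),  ω_s=0, ω_c=1
Stage 1: ω_r = 1 − (33/65)(0−1) = 98/65
  ⇒ ω_r¹/ω_c¹ = 98/65
Stage 2: N_ring = 32 + 2·27 = 86
Stage 2: 32(ω_s−ω_c) = −86(ω_r−ω_c),  ω_s=0, ω_r=1
Stage 2: 32(0−ω_c) = −86(1−ω_c)  ⇒  118ω_c = 86  ⇒  ω_c = 43/59
  ⇒ ω_c²/ω_r² = 43/59
Coupling ω_r² = ω_r¹ ⇒ overall = 98/65 × 43/59 = 4214/3835

4214/3835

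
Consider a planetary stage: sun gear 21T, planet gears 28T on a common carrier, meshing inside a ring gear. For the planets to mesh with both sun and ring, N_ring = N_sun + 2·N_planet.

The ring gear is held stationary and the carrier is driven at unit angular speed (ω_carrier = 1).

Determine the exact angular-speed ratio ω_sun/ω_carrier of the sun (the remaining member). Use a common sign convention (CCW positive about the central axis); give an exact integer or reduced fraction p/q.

N_ring = 21 + 2·28 = 77
21(ω_s−ω_c) = −77(ω_r−ω_c),  ω_r=0, ω_c=1
ω_s = 1 − (77/21)(0−1) = 14/3
ω_s/ω_c = 14/3

14/3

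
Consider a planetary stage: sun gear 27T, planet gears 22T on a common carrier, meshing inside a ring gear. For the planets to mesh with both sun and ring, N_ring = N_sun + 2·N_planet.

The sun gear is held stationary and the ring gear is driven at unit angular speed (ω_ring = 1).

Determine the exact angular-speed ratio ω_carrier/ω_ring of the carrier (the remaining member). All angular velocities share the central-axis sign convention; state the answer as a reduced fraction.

N_ring = 27 + 2·22 = 71
27(ω_s−ω_c) = −71(ω_r−ω_c),  ω_s=0, ω_r=1
27(0−ω_c) = −71(1−ω_c)  ⇒  98ω_c = 71  ⇒  ω_c = 71/98
ω_c/ω_r = 71/98

71/98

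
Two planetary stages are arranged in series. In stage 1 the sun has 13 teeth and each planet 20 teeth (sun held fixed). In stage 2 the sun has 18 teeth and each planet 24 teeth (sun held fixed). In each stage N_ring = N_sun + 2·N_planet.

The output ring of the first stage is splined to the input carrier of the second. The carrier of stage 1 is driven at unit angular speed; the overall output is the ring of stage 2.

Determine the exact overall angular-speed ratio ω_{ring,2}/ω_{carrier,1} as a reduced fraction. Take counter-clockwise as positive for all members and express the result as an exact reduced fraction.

84/53

Stage 1: N_ring = 13 + 2·20 = 53
Stage 1: 13(ω_s−ω_c) = −53(ω_r−ω_c),  ω_s=0, ω_c=1
Stage 1: ω_r = 1 − (13/53)(0−1) = 66/53
  ⇒ ω_r¹/ω_c¹ = 66/53
Stage 2: N_ring = 18 + 2·24 = 66
Stage 2: 18(ω_s−ω_c) = −66(ω_r−ω_c),  ω_s=0, ω_c=1
Stage 2: ω_r = 1 − (18/66)(0−1) = 14/11
  ⇒ ω_r²/ω_c² = 14/11
Coupling ω_c² = ω_r¹ ⇒ overall = 66/53 × 14/11 = 84/53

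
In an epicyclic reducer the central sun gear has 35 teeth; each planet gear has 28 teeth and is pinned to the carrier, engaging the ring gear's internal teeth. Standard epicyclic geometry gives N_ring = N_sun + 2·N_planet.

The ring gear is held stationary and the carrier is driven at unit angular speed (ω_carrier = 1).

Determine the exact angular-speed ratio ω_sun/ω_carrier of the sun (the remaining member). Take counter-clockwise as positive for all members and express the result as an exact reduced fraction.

N_ring = 35 + 2·28 = 91
35(ω_s−ω_c) = −91(ω_r−ω_c),  ω_r=0, ω_c=1
ω_s = 1 − (91/35)(0−1) = 18/5
ω_s/ω_c = 18/5

18/5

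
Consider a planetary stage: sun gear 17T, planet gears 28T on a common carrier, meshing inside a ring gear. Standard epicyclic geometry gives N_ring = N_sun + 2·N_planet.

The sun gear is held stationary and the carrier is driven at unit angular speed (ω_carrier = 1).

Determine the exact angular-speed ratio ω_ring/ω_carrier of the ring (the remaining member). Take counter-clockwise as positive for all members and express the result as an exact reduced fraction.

90/73

N_ring = 17 + 2·28 = 73
17(ω_s−ω_c) = −73(ω_r−ω_c),  ω_s=0, ω_c=1
ω_r = 1 − (17/73)(0−1) = 90/73
ω_r/ω_c = 90/73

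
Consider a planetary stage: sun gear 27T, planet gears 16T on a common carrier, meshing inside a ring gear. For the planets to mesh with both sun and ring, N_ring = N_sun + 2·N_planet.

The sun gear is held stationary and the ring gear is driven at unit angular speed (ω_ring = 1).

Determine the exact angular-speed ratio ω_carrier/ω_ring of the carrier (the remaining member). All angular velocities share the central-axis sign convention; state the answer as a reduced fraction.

N_ring = 27 + 2·16 = 59
27(ω_s−ω_c) = −59(ω_r−ω_c),  ω_s=0, ω_r=1
27(0−ω_c) = −59(1−ω_c)  ⇒  86ω_c = 59  ⇒  ω_c = 59/86
ω_c/ω_r = 59/86

59/86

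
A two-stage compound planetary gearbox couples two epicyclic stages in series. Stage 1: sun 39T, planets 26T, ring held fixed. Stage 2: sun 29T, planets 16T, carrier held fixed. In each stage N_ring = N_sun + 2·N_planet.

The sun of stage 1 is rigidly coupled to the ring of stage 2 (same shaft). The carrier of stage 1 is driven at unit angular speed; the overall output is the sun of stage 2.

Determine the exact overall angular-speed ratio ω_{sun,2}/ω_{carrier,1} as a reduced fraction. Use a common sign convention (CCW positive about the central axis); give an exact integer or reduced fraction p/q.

Stage 1: N_ring = 39 + 2·26 = 91
Stage 1: 39(ω_s−ω_c) = −91(ω_r−ω_c),  ω_r=0, ω_c=1
Stage 1: ω_s = 1 − (91/39)(0−1) = 10/3
  ⇒ ω_s¹/ω_c¹ = 10/3
Stage 2: N_ring = 29 + 2·16 = 61
Stage 2: 29(ω_s−ω_c) = −61(ω_r−ω_c),  ω_c=0, ω_r=1
Stage 2: ω_s = 0 − (61/29)(1−0) = -61/29
  ⇒ ω_s²/ω_r² = -61/29
Coupling ω_r² = ω_s¹ ⇒ overall = 10/3 × -61/29 = -610/87

-610/87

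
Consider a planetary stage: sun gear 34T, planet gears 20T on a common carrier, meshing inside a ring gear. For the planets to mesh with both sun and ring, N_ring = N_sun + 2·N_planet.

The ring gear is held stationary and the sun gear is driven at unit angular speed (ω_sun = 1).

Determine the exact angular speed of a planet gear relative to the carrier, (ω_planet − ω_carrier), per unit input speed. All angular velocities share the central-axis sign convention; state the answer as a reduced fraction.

N_ring = 34 + 2·20 = 74
34(ω_s−ω_c) = −74(ω_r−ω_c),  ω_r=0, ω_s=1
34(1−ω_c) = −74(0−ω_c)  ⇒  108ω_c = 34  ⇒  ω_c = 17/54
sun–planet: 34·(1−17/54) = −20·(ω_p−ω_c)  ⇒  ω_p−ω_c = −(34/20)·(37/54) = -629/540

-629/540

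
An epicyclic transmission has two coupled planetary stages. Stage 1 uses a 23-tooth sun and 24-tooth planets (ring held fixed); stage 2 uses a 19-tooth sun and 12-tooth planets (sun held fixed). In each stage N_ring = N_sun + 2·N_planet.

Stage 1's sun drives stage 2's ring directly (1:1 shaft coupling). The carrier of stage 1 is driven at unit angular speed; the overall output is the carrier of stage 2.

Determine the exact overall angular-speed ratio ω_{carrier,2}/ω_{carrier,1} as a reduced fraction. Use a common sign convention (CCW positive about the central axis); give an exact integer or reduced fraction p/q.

2021/713

Stage 1: N_ring = 23 + 2·24 = 71
Stage 1: 23(ω_s−ω_c) = −71(ω_r−ω_c),  ω_r=0, ω_c=1
Stage 1: ω_s = 1 − (71/23)(0−1) = 94/23
  ⇒ ω_s¹/ω_c¹ = 94/23
Stage 2: N_ring = 19 + 2·12 = 43
Stage 2: 19(ω_s−ω_c) = −43(ω_r−ω_c),  ω_s=0, ω_r=1
Stage 2: 19(0−ω_c) = −43(1−ω_c)  ⇒  62ω_c = 43  ⇒  ω_c = 43/62
  ⇒ ω_c²/ω_r² = 43/62
Coupling ω_r² = ω_s¹ ⇒ overall = 94/23 × 43/62 = 2021/713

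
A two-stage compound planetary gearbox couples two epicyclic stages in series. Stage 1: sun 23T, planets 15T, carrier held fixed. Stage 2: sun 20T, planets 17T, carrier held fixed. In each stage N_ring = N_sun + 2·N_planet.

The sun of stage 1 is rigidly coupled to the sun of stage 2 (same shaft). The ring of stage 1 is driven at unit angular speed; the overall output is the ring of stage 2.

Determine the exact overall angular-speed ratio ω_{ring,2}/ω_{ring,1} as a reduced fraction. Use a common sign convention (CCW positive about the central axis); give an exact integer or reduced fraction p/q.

Stage 1: N_ring = 23 + 2·15 = 53
Stage 1: 23(ω_s−ω_c) = −53(ω_r−ω_c),  ω_c=0, ω_r=1
Stage 1: ω_s = 0 − (53/23)(1−0) = -53/23
  ⇒ ω_s¹/ω_r¹ = -53/23
Stage 2: N_ring = 20 + 2·17 = 54
Stage 2: 20(ω_s−ω_c) = −54(ω_r−ω_c),  ω_c=0, ω_s=1
Stage 2: ω_r = 0 − (20/54)(1−0) = -10/27
  ⇒ ω_r²/ω_s² = -10/27
Coupling ω_s² = ω_s¹ ⇒ overall = -53/23 × -10/27 = 530/621

530/621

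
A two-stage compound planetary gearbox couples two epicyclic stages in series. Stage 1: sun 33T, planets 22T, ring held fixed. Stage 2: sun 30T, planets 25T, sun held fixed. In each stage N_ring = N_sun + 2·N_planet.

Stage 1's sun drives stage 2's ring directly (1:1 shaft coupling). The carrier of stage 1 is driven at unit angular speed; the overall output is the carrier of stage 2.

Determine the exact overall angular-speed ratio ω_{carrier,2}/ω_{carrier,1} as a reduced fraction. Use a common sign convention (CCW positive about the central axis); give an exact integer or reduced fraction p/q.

80/33

Stage 1: N_ring = 33 + 2·22 = 77
Stage 1: 33(ω_s−ω_c) = −77(ω_r−ω_c),  ω_r=0, ω_c=1
Stage 1: ω_s = 1 − (77/33)(0−1) = 10/3
  ⇒ ω_s¹/ω_c¹ = 10/3
Stage 2: N_ring = 30 + 2·25 = 80
Stage 2: 30(ω_s−ω_c) = −80(ω_r−ω_c),  ω_s=0, ω_r=1
Stage 2: 30(0−ω_c) = −80(1−ω_c)  ⇒  110ω_c = 80  ⇒  ω_c = 8/11
  ⇒ ω_c²/ω_r² = 8/11
Coupling ω_r² = ω_s¹ ⇒ overall = 10/3 × 8/11 = 80/33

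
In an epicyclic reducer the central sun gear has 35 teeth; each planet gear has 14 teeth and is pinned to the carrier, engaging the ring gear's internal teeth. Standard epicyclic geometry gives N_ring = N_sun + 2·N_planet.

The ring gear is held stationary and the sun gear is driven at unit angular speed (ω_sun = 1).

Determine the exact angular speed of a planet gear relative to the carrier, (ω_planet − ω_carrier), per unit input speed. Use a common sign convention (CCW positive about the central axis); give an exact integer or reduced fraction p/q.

-45/28

N_ring = 35 + 2·14 = 63
35(ω_s−ω_c) = −63(ω_r−ω_c),  ω_r=0, ω_s=1
35(1−ω_c) = −63(0−ω_c)  ⇒  98ω_c = 35  ⇒  ω_c = 5/14
sun–planet: 35·(1−5/14) = −14·(ω_p−ω_c)  ⇒  ω_p−ω_c = −(35/14)·(9/14) = -45/28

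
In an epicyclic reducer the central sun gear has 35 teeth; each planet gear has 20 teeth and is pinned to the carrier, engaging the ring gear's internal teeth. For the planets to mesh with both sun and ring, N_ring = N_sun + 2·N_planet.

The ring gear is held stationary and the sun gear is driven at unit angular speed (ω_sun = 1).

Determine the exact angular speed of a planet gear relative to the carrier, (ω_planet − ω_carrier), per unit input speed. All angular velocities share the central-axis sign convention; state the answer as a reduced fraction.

-105/88

N_ring = 35 + 2·20 = 75
35(ω_s−ω_c) = −75(ω_r−ω_c),  ω_r=0, ω_s=1
35(1−ω_c) = −75(0−ω_c)  ⇒  110ω_c = 35  ⇒  ω_c = 7/22
sun–planet: 35·(1−7/22) = −20·(ω_p−ω_c)  ⇒  ω_p−ω_c = −(35/20)·(15/22) = -105/88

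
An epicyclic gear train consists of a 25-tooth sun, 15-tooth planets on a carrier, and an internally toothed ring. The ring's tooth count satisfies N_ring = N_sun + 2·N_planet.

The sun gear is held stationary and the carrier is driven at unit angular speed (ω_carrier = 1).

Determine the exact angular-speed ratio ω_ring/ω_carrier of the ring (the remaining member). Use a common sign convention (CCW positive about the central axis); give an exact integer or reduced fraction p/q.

N_ring = 25 + 2·15 = 55
25(ω_s−ω_c) = −55(ω_r−ω_c),  ω_s=0, ω_c=1
ω_r = 1 − (25/55)(0−1) = 16/11
ω_r/ω_c = 16/11

16/11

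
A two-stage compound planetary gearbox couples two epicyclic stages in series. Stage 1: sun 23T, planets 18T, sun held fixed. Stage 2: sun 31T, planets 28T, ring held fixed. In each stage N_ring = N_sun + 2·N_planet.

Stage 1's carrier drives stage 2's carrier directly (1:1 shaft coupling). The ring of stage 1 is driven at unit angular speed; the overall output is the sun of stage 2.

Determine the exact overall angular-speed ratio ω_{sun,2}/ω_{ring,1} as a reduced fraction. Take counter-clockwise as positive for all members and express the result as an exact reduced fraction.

Stage 1: N_ring = 23 + 2·18 = 59
Stage 1: 23(ω_s−ω_c) = −59(ω_r−ω_c),  ω_s=0, ω_r=1
Stage 1: 23(0−ω_c) = −59(1−ω_c)  ⇒  82ω_c = 59  ⇒  ω_c = 59/82
  ⇒ ω_c¹/ω_r¹ = 59/82
Stage 2: N_ring = 31 + 2·28 = 87
Stage 2: 31(ω_s−ω_c) = −87(ω_r−ω_c),  ω_r=0, ω_c=1
Stage 2: ω_s = 1 − (87/31)(0−1) = 118/31
  ⇒ ω_s²/ω_c² = 118/31
Coupling ω_c² = ω_c¹ ⇒ overall = 59/82 × 118/31 = 3481/1271

3481/1271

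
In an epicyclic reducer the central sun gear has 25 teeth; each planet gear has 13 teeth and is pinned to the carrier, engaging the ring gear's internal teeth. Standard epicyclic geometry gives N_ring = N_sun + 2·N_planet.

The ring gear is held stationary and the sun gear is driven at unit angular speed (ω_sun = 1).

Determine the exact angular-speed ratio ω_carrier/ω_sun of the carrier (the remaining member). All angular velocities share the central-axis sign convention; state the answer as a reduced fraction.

25/76

N_ring = 25 + 2·13 = 51
25(ω_s−ω_c) = −51(ω_r−ω_c),  ω_r=0, ω_s=1
25(1−ω_c) = −51(0−ω_c)  ⇒  76ω_c = 25  ⇒  ω_c = 25/76
ω_c/ω_s = 25/76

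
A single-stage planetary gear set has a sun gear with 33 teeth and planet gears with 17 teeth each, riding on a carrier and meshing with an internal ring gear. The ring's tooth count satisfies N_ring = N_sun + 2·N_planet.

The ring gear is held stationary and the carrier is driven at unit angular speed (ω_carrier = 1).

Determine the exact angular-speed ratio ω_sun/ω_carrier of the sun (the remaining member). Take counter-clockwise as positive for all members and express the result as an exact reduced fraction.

N_ring = 33 + 2·17 = 67
33(ω_s−ω_c) = −67(ω_r−ω_c),  ω_r=0, ω_c=1
ω_s = 1 − (67/33)(0−1) = 100/33
ω_s/ω_c = 100/33

100/33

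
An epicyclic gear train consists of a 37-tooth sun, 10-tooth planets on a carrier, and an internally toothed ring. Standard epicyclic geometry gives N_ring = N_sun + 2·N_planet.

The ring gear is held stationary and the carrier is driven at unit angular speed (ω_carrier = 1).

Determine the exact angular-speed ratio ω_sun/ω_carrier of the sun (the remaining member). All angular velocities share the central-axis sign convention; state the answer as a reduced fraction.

N_ring = 37 + 2·10 = 57
37(ω_s−ω_c) = −57(ω_r−ω_c),  ω_r=0, ω_c=1
ω_s = 1 − (57/37)(0−1) = 94/37
ω_s/ω_c = 94/37

94/37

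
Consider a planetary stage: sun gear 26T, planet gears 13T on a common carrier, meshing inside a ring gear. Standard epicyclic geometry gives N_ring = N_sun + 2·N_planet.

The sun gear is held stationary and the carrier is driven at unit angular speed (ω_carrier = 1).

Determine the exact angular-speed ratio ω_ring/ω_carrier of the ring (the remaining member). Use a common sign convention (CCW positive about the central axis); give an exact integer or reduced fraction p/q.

3/2

N_ring = 26 + 2·13 = 52
26(ω_s−ω_c) = −52(ω_r−ω_c),  ω_s=0, ω_c=1
ω_r = 1 − (26/52)(0−1) = 3/2
ω_r/ω_c = 3/2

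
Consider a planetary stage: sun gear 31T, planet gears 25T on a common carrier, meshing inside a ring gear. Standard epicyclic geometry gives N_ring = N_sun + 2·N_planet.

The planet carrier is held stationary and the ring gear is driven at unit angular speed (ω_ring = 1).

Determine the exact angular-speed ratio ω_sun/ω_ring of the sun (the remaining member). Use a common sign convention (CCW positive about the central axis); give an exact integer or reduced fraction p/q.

N_ring = 31 + 2·25 = 81
31(ω_s−ω_c) = −81(ω_r−ω_c),  ω_c=0, ω_r=1
ω_s = 0 − (81/31)(1−0) = -81/31
ω_s/ω_r = -81/31

-81/31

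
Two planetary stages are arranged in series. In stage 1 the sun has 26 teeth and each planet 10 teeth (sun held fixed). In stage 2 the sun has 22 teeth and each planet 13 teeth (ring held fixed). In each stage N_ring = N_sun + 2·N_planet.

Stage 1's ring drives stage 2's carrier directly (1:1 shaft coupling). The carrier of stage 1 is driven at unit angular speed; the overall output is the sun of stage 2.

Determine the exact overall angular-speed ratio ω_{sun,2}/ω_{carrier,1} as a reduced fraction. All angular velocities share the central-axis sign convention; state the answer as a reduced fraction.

1260/253

Stage 1: N_ring = 26 + 2·10 = 46
Stage 1: 26(ω_s−ω_c) = −46(ω_r−ω_c),  ω_s=0, ω_c=1
Stage 1: ω_r = 1 − (26/46)(0−1) = 36/23
  ⇒ ω_r¹/ω_c¹ = 36/23
Stage 2: N_ring = 22 + 2·13 = 48
Stage 2: 22(ω_s−ω_c) = −48(ω_r−ω_c),  ω_r=0, ω_c=1
Stage 2: ω_s = 1 − (48/22)(0−1) = 35/11
  ⇒ ω_s²/ω_c² = 35/11
Coupling ω_c² = ω_r¹ ⇒ overall = 36/23 × 35/11 = 1260/253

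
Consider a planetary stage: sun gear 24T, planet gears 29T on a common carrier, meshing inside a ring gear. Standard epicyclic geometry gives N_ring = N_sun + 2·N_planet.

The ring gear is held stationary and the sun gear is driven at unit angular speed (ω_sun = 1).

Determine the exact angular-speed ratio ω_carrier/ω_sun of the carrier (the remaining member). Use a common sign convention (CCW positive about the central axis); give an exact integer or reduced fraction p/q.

12/53

N_ring = 24 + 2·29 = 82
24(ω_s−ω_c) = −82(ω_r−ω_c),  ω_r=0, ω_s=1
24(1−ω_c) = −82(0−ω_c)  ⇒  106ω_c = 24  ⇒  ω_c = 12/53
ω_c/ω_s = 12/53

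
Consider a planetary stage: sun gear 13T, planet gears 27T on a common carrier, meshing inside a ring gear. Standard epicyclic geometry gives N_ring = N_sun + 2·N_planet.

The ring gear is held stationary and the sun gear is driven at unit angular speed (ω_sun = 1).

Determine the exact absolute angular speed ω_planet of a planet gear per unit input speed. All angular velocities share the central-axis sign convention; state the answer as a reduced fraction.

N_ring = 13 + 2·27 = 67
13(ω_s−ω_c) = −67(ω_r−ω_c),  ω_r=0, ω_s=1
13(1−ω_c) = −67(0−ω_c)  ⇒  80ω_c = 13  ⇒  ω_c = 13/80
sun–planet: 13·(1−13/80) = −27·(ω_p−ω_c)  ⇒  ω_p−ω_c = −(13/27)·(67/80) = -871/2160
ω_p = 13/80 − 871/2160 = -13/54

-13/54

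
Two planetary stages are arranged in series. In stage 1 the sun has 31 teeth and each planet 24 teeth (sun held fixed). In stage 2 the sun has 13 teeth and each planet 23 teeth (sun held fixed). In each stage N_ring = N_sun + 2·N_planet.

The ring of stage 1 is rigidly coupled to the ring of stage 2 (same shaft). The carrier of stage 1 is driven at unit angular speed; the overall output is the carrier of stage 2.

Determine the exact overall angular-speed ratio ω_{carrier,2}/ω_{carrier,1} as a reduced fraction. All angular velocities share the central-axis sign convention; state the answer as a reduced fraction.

Stage 1: N_ring = 31 + 2·24 = 79
Stage 1: 31(ω_s−ω_c) = −79(ω_r−ω_c),  ω_s=0, ω_c=1
Stage 1: ω_r = 1 − (31/79)(0−1) = 110/79
  ⇒ ω_r¹/ω_c¹ = 110/79
Stage 2: N_ring = 13 + 2·23 = 59
Stage 2: 13(ω_s−ω_c) = −59(ω_r−ω_c),  ω_s=0, ω_r=1
Stage 2: 13(0−ω_c) = −59(1−ω_c)  ⇒  72ω_c = 59  ⇒  ω_c = 59/72
  ⇒ ω_c²/ω_r² = 59/72
Coupling ω_r² = ω_r¹ ⇒ overall = 110/79 × 59/72 = 3245/2844

3245/2844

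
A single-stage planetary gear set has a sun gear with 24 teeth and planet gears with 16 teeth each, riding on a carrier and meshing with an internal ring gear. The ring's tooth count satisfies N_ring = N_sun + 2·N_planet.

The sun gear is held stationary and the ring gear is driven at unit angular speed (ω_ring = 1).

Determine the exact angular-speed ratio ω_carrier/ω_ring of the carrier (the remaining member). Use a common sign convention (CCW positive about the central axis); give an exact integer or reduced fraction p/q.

7/10

N_ring = 24 + 2·16 = 56
24(ω_s−ω_c) = −56(ω_r−ω_c),  ω_s=0, ω_r=1
24(0−ω_c) = −56(1−ω_c)  ⇒  80ω_c = 56  ⇒  ω_c = 7/10
ω_c/ω_r = 7/10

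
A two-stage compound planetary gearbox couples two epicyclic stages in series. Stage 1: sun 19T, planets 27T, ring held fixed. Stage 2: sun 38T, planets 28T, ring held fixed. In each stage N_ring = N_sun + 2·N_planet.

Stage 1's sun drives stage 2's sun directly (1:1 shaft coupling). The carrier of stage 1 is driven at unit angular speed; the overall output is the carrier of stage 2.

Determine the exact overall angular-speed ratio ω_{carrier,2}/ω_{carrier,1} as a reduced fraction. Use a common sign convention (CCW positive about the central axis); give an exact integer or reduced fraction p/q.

46/33

Stage 1: N_ring = 19 + 2·27 = 73
Stage 1: 19(ω_s−ω_c) = −73(ω_r−ω_c),  ω_r=0, ω_c=1
Stage 1: ω_s = 1 − (73/19)(0−1) = 92/19
  ⇒ ω_s¹/ω_c¹ = 92/19
Stage 2: N_ring = 38 + 2·28 = 94
Stage 2: 38(ω_s−ω_c) = −94(ω_r−ω_c),  ω_r=0, ω_s=1
Stage 2: 38(1−ω_c) = −94(0−ω_c)  ⇒  132ω_c = 38  ⇒  ω_c = 19/66
  ⇒ ω_c²/ω_s² = 19/66
Coupling ω_s² = ω_s¹ ⇒ overall = 92/19 × 19/66 = 46/33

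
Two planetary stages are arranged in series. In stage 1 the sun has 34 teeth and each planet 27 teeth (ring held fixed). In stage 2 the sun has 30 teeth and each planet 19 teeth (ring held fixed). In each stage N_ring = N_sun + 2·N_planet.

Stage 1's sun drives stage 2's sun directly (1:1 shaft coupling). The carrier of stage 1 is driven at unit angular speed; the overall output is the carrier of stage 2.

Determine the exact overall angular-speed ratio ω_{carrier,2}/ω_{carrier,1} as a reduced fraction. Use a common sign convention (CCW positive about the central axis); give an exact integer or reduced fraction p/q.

Stage 1: N_ring = 34 + 2·27 = 88
Stage 1: 34(ω_s−ω_c) = −88(ω_r−ω_c),  ω_r=0, ω_c=1
Stage 1: ω_s = 1 − (88/34)(0−1) = 61/17
  ⇒ ω_s¹/ω_c¹ = 61/17
Stage 2: N_ring = 30 + 2·19 = 68
Stage 2: 30(ω_s−ω_c) = −68(ω_r−ω_c),  ω_r=0, ω_s=1
Stage 2: 30(1−ω_c) = −68(0−ω_c)  ⇒  98ω_c = 30  ⇒  ω_c = 15/49
  ⇒ ω_c²/ω_s² = 15/49
Coupling ω_s² = ω_s¹ ⇒ overall = 61/17 × 15/49 = 915/833

915/833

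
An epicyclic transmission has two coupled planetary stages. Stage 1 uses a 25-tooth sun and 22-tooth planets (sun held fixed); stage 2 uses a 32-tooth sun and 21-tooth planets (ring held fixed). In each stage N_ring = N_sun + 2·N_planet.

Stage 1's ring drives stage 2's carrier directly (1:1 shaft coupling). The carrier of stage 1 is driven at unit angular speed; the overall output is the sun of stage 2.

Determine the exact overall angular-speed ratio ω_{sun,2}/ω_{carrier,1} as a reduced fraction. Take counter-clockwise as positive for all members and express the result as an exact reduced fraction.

2491/552

Stage 1: N_ring = 25 + 2·22 = 69
Stage 1: 25(ω_s−ω_c) = −69(ω_r−ω_c),  ω_s=0, ω_c=1
Stage 1: ω_r = 1 − (25/69)(0−1) = 94/69
  ⇒ ω_r¹/ω_c¹ = 94/69
Stage 2: N_ring = 32 + 2·21 = 74
Stage 2: 32(ω_s−ω_c) = −74(ω_r−ω_c),  ω_r=0, ω_c=1
Stage 2: ω_s = 1 − (74/32)(0−1) = 53/16
  ⇒ ω_s²/ω_c² = 53/16
Coupling ω_c² = ω_r¹ ⇒ overall = 94/69 × 53/16 = 2491/552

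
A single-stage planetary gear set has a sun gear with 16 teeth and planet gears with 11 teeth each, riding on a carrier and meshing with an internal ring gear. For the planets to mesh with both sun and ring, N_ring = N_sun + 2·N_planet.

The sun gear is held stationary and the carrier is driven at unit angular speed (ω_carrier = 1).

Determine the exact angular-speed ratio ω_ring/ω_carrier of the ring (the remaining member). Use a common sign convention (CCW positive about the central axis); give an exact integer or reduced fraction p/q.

N_ring = 16 + 2·11 = 38
16(ω_s−ω_c) = −38(ω_r−ω_c),  ω_s=0, ω_c=1
ω_r = 1 − (16/38)(0−1) = 27/19
ω_r/ω_c = 27/19

27/19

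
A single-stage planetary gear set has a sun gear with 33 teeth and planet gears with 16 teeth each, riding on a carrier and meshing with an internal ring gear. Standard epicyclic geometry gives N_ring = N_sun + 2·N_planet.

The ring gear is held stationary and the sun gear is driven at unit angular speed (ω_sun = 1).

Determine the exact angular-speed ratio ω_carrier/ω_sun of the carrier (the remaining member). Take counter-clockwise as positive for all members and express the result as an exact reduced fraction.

33/98

N_ring = 33 + 2·16 = 65
33(ω_s−ω_c) = −65(ω_r−ω_c),  ω_r=0, ω_s=1
33(1−ω_c) = −65(0−ω_c)  ⇒  98ω_c = 33  ⇒  ω_c = 33/98
ω_c/ω_s = 33/98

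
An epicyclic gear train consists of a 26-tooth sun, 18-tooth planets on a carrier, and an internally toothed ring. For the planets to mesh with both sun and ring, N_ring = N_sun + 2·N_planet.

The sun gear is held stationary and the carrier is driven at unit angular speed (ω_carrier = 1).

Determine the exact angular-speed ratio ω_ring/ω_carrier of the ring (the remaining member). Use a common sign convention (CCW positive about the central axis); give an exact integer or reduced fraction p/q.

44/31

N_ring = 26 + 2·18 = 62
26(ω_s−ω_c) = −62(ω_r−ω_c),  ω_s=0, ω_c=1
ω_r = 1 − (26/62)(0−1) = 44/31
ω_r/ω_c = 44/31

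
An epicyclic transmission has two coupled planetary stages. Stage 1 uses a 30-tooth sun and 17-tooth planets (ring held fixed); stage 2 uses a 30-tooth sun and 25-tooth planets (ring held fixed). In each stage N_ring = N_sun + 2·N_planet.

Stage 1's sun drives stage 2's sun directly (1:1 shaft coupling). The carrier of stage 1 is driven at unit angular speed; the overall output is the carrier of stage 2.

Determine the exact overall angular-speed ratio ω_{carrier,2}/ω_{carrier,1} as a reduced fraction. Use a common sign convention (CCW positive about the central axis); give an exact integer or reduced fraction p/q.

47/55

Stage 1: N_ring = 30 + 2·17 = 64
Stage 1: 30(ω_s−ω_c) = −64(ω_r−ω_c),  ω_r=0, ω_c=1
Stage 1: ω_s = 1 − (64/30)(0−1) = 47/15
  ⇒ ω_s¹/ω_c¹ = 47/15
Stage 2: N_ring = 30 + 2·25 = 80
Stage 2: 30(ω_s−ω_c) = −80(ω_r−ω_c),  ω_r=0, ω_s=1
Stage 2: 30(1−ω_c) = −80(0−ω_c)  ⇒  110ω_c = 30  ⇒  ω_c = 3/11
  ⇒ ω_c²/ω_s² = 3/11
Coupling ω_s² = ω_s¹ ⇒ overall = 47/15 × 3/11 = 47/55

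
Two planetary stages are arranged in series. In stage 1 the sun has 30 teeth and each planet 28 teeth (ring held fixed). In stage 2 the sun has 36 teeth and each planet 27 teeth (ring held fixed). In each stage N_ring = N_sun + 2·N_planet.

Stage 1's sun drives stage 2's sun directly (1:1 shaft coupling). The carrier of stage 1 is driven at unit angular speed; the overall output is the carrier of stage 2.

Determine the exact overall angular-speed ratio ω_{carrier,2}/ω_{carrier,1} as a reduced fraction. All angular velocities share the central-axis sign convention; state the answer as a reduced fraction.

Stage 1: N_ring = 30 + 2·28 = 86
Stage 1: 30(ω_s−ω_c) = −86(ω_r−ω_c),  ω_r=0, ω_c=1
Stage 1: ω_s = 1 − (86/30)(0−1) = 58/15
  ⇒ ω_s¹/ω_c¹ = 58/15
Stage 2: N_ring = 36 + 2·27 = 90
Stage 2: 36(ω_s−ω_c) = −90(ω_r−ω_c),  ω_r=0, ω_s=1
Stage 2: 36(1−ω_c) = −90(0−ω_c)  ⇒  126ω_c = 36  ⇒  ω_c = 2/7
  ⇒ ω_c²/ω_s² = 2/7
Coupling ω_s² = ω_s¹ ⇒ overall = 58/15 × 2/7 = 116/105

116/105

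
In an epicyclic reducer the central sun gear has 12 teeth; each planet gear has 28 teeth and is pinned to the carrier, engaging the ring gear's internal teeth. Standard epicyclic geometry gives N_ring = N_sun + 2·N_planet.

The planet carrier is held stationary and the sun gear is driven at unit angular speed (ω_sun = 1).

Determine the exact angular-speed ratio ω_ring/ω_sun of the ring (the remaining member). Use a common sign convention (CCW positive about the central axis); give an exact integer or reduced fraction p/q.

-3/17

N_ring = 12 + 2·28 = 68
12(ω_s−ω_c) = −68(ω_r−ω_c),  ω_c=0, ω_s=1
ω_r = 0 − (12/68)(1−0) = -3/17
ω_r/ω_s = -3/17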